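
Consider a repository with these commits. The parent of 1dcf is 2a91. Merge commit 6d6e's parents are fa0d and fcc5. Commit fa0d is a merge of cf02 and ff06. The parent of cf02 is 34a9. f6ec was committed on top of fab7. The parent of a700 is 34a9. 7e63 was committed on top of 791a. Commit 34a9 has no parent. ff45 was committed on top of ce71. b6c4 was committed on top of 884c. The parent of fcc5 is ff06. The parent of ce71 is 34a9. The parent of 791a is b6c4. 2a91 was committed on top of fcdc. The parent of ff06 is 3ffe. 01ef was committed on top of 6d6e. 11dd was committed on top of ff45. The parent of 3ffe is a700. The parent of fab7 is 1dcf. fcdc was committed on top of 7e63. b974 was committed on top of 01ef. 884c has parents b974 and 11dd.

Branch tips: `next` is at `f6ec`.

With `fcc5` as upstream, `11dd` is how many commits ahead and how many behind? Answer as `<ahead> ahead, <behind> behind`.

3 ahead, 4 behind

Reachable from 11dd: {11dd, 34a9, ce71, ff45}.
Reachable from fcc5: {34a9, 3ffe, a700, fcc5, ff06}.
Only in 11dd's history (ahead): {11dd, ce71, ff45} — 3.
Only in fcc5's history (behind): {3ffe, a700, fcc5, ff06} — 4.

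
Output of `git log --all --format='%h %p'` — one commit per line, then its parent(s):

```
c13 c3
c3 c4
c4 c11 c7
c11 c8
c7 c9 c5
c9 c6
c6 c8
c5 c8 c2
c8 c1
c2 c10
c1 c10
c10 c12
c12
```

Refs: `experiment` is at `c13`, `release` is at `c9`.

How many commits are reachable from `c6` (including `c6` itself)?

5

Walking parent pointers from c6: reachable set = {c1, c10, c12, c6, c8}.
That is 5 commits.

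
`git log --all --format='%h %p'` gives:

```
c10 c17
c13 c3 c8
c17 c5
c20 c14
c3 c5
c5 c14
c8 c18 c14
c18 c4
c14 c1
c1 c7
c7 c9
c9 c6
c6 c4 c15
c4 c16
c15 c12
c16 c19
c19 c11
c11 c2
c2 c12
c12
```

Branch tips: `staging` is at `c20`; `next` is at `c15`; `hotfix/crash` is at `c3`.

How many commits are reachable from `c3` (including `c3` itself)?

Walking parent pointers from c3: reachable set = {c1, c11, c12, c14, c15, c16, c19, c2, c3, c4, c5, c6, c7, c9}.
That is 14 commits.

14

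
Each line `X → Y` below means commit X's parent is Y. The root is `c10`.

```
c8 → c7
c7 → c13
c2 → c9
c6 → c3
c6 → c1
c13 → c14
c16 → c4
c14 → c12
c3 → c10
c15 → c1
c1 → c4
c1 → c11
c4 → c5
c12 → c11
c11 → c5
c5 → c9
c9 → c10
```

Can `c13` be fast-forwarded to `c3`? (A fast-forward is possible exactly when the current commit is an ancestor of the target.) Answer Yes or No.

A fast-forward from c13 to c3 is possible iff c13 is an ancestor of c3.
Ancestors of c3: {c10, c3}.
c13 is not among them, so fast-forward is not possible.

No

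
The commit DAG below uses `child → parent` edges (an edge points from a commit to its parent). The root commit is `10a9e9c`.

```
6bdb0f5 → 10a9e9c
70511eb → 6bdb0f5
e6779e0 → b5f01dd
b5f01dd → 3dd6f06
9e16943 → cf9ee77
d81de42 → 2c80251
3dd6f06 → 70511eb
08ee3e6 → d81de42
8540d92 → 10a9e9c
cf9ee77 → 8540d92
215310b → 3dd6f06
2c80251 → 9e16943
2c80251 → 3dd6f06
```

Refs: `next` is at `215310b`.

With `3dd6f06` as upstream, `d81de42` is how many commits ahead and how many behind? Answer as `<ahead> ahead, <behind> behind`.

5 ahead, 0 behind

Reachable from d81de42: {10a9e9c, 2c80251, 3dd6f06, 6bdb0f5, 70511eb, 8540d92, 9e16943, cf9ee77, d81de42}.
Reachable from 3dd6f06: {10a9e9c, 3dd6f06, 6bdb0f5, 70511eb}.
Only in d81de42's history (ahead): {2c80251, 8540d92, 9e16943, cf9ee77, d81de42} — 5.
Only in 3dd6f06's history (behind): {} — 0.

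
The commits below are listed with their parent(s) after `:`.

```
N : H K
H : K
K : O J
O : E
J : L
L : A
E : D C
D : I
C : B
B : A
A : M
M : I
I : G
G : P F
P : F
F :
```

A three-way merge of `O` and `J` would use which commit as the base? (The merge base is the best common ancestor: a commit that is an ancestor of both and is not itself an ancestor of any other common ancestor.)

A

Ancestors of O: {A, B, C, D, E, F, G, I, M, O, P}.
Ancestors of J: {A, F, G, I, J, L, M, P}.
Common ancestors: {A, F, G, I, M, P}.
Among these, A is not an ancestor of any other common ancestor — it is the merge base.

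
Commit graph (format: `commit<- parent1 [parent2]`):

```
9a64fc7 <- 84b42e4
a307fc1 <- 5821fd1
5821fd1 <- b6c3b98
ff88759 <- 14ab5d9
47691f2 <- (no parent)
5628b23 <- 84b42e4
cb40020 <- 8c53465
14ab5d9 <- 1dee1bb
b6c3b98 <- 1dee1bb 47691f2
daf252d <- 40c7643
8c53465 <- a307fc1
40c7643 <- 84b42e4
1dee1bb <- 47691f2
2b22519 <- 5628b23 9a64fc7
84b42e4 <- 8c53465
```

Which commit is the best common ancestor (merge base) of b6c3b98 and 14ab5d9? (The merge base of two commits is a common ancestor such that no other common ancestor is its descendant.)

1dee1bb

Ancestors of b6c3b98: {1dee1bb, 47691f2, b6c3b98}.
Ancestors of 14ab5d9: {14ab5d9, 1dee1bb, 47691f2}.
Common ancestors: {1dee1bb, 47691f2}.
Among these, 1dee1bb is not an ancestor of any other common ancestor — it is the merge base.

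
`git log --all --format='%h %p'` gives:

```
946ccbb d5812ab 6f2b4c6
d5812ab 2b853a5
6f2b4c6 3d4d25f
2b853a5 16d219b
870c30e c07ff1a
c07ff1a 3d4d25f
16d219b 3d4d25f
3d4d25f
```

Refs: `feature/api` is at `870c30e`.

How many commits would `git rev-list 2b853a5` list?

Walking parent pointers from 2b853a5: reachable set = {16d219b, 2b853a5, 3d4d25f}.
That is 3 commits.

3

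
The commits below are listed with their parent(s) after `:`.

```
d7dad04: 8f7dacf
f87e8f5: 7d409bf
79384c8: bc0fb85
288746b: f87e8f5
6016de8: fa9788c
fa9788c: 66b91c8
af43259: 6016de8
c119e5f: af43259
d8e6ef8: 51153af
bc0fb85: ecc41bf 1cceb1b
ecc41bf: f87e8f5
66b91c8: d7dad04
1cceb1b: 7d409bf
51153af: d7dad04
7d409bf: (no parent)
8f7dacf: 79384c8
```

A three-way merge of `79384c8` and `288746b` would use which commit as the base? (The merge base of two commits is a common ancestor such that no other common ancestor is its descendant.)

Ancestors of 79384c8: {1cceb1b, 79384c8, 7d409bf, bc0fb85, ecc41bf, f87e8f5}.
Ancestors of 288746b: {288746b, 7d409bf, f87e8f5}.
Common ancestors: {7d409bf, f87e8f5}.
Among these, f87e8f5 is not an ancestor of any other common ancestor — it is the merge base.

f87e8f5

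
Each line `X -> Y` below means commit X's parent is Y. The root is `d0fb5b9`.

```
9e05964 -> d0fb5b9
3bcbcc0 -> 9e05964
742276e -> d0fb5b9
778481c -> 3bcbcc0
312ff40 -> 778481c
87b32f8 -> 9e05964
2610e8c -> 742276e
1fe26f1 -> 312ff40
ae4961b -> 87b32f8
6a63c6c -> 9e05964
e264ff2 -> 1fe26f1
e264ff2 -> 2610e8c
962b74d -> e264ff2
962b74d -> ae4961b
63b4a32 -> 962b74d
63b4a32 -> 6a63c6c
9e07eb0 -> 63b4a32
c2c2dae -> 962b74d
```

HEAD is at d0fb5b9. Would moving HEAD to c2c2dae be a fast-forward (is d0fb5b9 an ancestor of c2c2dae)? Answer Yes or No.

A fast-forward from d0fb5b9 to c2c2dae is possible iff d0fb5b9 is an ancestor of c2c2dae.
Ancestors of c2c2dae: {1fe26f1, 2610e8c, 312ff40, 3bcbcc0, 742276e, 778481c, 87b32f8, 962b74d, 9e05964, ae4961b, c2c2dae, d0fb5b9, e264ff2}.
d0fb5b9 is among them, so fast-forward is possible.

Yes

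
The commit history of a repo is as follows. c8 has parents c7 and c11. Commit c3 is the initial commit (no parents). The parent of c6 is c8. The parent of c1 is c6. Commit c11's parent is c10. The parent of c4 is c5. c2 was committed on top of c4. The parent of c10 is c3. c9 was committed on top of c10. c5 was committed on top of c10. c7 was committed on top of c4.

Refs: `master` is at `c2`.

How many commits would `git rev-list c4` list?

4

Walking parent pointers from c4: reachable set = {c10, c3, c4, c5}.
That is 4 commits.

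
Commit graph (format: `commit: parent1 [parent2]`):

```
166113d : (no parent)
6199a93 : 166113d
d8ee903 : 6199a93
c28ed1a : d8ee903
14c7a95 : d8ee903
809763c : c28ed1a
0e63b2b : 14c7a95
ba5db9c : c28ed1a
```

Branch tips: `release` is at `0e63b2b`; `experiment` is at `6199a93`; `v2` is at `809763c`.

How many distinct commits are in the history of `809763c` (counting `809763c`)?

5

Walking parent pointers from 809763c: reachable set = {166113d, 6199a93, 809763c, c28ed1a, d8ee903}.
That is 5 commits.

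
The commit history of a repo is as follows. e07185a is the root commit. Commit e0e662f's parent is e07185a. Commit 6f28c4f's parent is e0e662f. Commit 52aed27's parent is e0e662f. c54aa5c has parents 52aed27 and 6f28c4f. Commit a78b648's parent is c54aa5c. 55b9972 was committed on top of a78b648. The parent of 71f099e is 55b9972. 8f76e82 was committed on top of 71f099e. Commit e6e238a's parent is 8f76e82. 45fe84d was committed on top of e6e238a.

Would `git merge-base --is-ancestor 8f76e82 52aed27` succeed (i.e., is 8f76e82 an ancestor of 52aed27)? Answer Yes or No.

No

Ancestors of 52aed27: {52aed27, e07185a, e0e662f}.
8f76e82 is not in that set, so it is not an ancestor of 52aed27.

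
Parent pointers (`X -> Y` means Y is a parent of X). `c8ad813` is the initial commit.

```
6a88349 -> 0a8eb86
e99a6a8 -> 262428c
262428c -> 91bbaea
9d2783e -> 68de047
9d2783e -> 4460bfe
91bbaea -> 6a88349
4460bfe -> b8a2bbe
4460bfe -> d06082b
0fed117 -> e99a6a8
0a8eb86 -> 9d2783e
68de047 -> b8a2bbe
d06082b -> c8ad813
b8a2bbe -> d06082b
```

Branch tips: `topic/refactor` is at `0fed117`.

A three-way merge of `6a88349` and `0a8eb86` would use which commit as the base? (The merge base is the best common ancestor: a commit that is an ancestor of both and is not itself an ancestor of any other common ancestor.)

Ancestors of 6a88349: {0a8eb86, 4460bfe, 68de047, 6a88349, 9d2783e, b8a2bbe, c8ad813, d06082b}.
Ancestors of 0a8eb86: {0a8eb86, 4460bfe, 68de047, 9d2783e, b8a2bbe, c8ad813, d06082b}.
Common ancestors: {0a8eb86, 4460bfe, 68de047, 9d2783e, b8a2bbe, c8ad813, d06082b}.
Among these, 0a8eb86 is not an ancestor of any other common ancestor — it is the merge base.

0a8eb86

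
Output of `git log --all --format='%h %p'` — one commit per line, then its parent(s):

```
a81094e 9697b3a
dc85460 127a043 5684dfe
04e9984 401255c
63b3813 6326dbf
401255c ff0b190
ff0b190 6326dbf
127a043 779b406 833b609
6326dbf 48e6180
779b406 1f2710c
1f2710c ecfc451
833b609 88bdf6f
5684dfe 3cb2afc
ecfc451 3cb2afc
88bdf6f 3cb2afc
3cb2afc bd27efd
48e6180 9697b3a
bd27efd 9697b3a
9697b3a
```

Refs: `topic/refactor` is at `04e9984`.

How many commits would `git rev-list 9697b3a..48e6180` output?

1

Reachable from 48e6180: {48e6180, 9697b3a}.
Reachable from 9697b3a: {9697b3a}.
In 48e6180's history but not 9697b3a's: {48e6180} — 1 commit.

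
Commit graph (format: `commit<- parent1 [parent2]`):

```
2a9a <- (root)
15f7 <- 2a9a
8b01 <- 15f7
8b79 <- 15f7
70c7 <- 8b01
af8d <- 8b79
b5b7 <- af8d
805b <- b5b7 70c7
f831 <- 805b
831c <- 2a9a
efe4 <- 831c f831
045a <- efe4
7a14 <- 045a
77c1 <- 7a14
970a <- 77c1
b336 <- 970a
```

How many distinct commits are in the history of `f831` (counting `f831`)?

9

Walking parent pointers from f831: reachable set = {15f7, 2a9a, 70c7, 805b, 8b01, 8b79, af8d, b5b7, f831}.
That is 9 commits.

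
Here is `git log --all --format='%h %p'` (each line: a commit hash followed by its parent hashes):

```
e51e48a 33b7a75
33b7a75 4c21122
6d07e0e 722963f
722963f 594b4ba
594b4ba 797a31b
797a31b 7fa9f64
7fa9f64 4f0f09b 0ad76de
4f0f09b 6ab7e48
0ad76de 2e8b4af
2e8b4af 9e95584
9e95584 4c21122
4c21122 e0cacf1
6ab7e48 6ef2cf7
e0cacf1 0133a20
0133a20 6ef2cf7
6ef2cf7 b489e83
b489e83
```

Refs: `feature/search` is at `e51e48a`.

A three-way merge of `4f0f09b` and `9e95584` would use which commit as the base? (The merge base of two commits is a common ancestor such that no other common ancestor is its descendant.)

Ancestors of 4f0f09b: {4f0f09b, 6ab7e48, 6ef2cf7, b489e83}.
Ancestors of 9e95584: {0133a20, 4c21122, 6ef2cf7, 9e95584, b489e83, e0cacf1}.
Common ancestors: {6ef2cf7, b489e83}.
Among these, 6ef2cf7 is not an ancestor of any other common ancestor — it is the merge base.

6ef2cf7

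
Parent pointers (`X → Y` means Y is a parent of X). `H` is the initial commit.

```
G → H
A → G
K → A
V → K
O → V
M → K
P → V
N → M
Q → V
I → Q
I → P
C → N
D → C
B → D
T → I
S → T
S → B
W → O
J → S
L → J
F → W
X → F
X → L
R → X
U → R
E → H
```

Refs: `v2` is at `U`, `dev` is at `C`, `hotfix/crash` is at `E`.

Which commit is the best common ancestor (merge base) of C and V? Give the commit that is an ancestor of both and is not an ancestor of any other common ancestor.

Ancestors of C: {A, C, G, H, K, M, N}.
Ancestors of V: {A, G, H, K, V}.
Common ancestors: {A, G, H, K}.
Among these, K is not an ancestor of any other common ancestor — it is the merge base.

K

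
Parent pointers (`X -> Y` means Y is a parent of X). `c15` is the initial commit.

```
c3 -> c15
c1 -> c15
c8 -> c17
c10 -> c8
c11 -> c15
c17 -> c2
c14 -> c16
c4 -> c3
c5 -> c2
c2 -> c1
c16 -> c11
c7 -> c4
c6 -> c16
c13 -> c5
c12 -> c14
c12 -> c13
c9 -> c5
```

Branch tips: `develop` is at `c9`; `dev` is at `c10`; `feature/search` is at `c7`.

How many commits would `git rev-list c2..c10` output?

Reachable from c10: {c1, c10, c15, c17, c2, c8}.
Reachable from c2: {c1, c15, c2}.
In c10's history but not c2's: {c10, c17, c8} — 3 commits.

3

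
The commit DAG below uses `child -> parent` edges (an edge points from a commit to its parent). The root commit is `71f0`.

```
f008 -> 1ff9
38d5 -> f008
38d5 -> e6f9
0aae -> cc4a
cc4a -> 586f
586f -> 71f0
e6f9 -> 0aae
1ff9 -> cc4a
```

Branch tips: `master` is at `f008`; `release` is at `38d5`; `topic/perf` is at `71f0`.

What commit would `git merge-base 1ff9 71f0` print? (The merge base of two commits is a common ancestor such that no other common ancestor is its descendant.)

71f0

Ancestors of 1ff9: {1ff9, 586f, 71f0, cc4a}.
Ancestors of 71f0: {71f0}.
Common ancestors: {71f0}.
The only common ancestor is 71f0, so it is the merge base.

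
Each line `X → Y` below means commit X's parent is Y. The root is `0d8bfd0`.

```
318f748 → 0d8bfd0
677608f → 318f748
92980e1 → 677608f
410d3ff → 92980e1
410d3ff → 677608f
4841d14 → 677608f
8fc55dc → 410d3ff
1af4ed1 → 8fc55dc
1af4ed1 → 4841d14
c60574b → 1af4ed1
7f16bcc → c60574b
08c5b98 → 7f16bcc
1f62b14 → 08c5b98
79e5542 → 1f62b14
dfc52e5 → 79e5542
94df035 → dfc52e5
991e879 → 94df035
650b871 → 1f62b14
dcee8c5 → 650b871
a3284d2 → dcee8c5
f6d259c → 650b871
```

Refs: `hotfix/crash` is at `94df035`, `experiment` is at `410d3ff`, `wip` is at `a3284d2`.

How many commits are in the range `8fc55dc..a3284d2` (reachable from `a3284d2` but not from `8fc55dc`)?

9

Reachable from a3284d2: {08c5b98, 0d8bfd0, 1af4ed1, 1f62b14, 318f748, 410d3ff, 4841d14, 650b871, 677608f, 7f16bcc, 8fc55dc, 92980e1, a3284d2, c60574b, dcee8c5}.
Reachable from 8fc55dc: {0d8bfd0, 318f748, 410d3ff, 677608f, 8fc55dc, 92980e1}.
In a3284d2's history but not 8fc55dc's: {08c5b98, 1af4ed1, 1f62b14, 4841d14, 650b871, 7f16bcc, a3284d2, c60574b, dcee8c5} — 9 commits.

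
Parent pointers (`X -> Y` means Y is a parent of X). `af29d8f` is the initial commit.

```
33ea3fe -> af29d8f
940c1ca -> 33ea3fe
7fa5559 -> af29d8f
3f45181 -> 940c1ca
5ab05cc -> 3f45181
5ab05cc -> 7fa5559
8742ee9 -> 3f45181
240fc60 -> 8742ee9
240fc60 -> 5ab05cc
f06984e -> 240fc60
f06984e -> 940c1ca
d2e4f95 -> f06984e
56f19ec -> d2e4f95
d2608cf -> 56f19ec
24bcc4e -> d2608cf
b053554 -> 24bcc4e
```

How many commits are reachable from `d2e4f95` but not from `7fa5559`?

8

Reachable from d2e4f95: {240fc60, 33ea3fe, 3f45181, 5ab05cc, 7fa5559, 8742ee9, 940c1ca, af29d8f, d2e4f95, f06984e}.
Reachable from 7fa5559: {7fa5559, af29d8f}.
In d2e4f95's history but not 7fa5559's: {240fc60, 33ea3fe, 3f45181, 5ab05cc, 8742ee9, 940c1ca, d2e4f95, f06984e} — 8 commits.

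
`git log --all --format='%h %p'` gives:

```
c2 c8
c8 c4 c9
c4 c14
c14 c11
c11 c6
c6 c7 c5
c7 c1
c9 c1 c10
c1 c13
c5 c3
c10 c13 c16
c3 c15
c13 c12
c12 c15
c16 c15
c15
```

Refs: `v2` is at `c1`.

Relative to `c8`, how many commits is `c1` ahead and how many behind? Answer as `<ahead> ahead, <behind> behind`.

0 ahead, 11 behind

Reachable from c1: {c1, c12, c13, c15}.
Reachable from c8: {c1, c10, c11, c12, c13, c14, c15, c16, c3, c4, c5, c6, c7, c8, c9}.
Only in c1's history (ahead): {} — 0.
Only in c8's history (behind): {c10, c11, c14, c16, c3, c4, c5, c6, c7, c8, c9} — 11.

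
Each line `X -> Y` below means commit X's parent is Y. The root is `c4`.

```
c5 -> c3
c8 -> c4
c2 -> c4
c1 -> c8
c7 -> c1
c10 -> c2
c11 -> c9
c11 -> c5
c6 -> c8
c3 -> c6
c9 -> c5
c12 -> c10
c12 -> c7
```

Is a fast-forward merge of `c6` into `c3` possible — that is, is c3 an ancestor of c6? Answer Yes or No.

A fast-forward from c3 to c6 is possible iff c3 is an ancestor of c6.
Ancestors of c6: {c4, c6, c8}.
c3 is not among them, so fast-forward is not possible.

No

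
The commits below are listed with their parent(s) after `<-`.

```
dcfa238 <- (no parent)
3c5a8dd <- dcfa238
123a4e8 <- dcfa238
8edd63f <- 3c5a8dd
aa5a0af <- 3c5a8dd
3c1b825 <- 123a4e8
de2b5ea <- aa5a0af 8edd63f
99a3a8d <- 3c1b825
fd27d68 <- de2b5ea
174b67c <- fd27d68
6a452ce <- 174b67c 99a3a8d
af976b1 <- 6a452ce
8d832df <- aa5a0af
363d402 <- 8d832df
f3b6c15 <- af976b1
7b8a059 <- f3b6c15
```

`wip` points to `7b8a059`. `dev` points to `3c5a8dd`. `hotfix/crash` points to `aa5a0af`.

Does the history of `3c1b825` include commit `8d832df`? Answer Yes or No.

Ancestors of 3c1b825: {123a4e8, 3c1b825, dcfa238}.
8d832df is not in that set, so it is not an ancestor of 3c1b825.

No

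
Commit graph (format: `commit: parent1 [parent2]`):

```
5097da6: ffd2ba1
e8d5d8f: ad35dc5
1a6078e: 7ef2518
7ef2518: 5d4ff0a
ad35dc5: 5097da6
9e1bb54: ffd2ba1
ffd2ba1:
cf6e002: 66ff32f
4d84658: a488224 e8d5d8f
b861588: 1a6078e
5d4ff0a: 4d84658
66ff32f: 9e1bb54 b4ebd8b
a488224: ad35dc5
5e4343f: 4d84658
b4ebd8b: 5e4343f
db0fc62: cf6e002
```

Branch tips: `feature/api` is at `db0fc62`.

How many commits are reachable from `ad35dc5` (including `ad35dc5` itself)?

Walking parent pointers from ad35dc5: reachable set = {5097da6, ad35dc5, ffd2ba1}.
That is 3 commits.

3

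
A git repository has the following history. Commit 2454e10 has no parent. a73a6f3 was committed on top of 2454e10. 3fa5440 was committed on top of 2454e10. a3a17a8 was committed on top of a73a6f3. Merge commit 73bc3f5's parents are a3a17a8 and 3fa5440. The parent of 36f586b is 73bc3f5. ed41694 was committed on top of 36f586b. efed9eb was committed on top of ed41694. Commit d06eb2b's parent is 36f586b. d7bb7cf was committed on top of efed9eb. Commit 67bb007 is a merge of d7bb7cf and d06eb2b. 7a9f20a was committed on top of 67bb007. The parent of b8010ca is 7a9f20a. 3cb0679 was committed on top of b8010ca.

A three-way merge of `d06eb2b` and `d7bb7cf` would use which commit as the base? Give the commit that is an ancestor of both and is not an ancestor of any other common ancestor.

36f586b

Ancestors of d06eb2b: {2454e10, 36f586b, 3fa5440, 73bc3f5, a3a17a8, a73a6f3, d06eb2b}.
Ancestors of d7bb7cf: {2454e10, 36f586b, 3fa5440, 73bc3f5, a3a17a8, a73a6f3, d7bb7cf, ed41694, efed9eb}.
Common ancestors: {2454e10, 36f586b, 3fa5440, 73bc3f5, a3a17a8, a73a6f3}.
Among these, 36f586b is not an ancestor of any other common ancestor — it is the merge base.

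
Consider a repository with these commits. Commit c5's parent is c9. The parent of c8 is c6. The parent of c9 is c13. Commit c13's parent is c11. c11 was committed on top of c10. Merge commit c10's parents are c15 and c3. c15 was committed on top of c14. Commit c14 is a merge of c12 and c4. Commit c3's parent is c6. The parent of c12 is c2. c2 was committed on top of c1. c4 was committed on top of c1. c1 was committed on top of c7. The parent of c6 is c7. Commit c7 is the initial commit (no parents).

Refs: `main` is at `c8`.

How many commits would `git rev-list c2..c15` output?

Reachable from c15: {c1, c12, c14, c15, c2, c4, c7}.
Reachable from c2: {c1, c2, c7}.
In c15's history but not c2's: {c12, c14, c15, c4} — 4 commits.

4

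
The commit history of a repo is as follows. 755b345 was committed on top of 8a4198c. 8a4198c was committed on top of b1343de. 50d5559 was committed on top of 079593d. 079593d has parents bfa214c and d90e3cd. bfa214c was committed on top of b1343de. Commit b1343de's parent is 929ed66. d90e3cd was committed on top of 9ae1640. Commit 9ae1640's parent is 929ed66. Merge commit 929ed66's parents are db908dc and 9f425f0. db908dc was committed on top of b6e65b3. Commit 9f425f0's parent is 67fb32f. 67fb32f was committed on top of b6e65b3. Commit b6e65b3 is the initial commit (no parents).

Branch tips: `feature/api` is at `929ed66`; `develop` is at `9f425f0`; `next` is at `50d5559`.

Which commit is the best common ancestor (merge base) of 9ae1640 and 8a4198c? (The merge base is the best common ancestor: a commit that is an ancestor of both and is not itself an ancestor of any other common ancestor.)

929ed66

Ancestors of 9ae1640: {67fb32f, 929ed66, 9ae1640, 9f425f0, b6e65b3, db908dc}.
Ancestors of 8a4198c: {67fb32f, 8a4198c, 929ed66, 9f425f0, b1343de, b6e65b3, db908dc}.
Common ancestors: {67fb32f, 929ed66, 9f425f0, b6e65b3, db908dc}.
Among these, 929ed66 is not an ancestor of any other common ancestor — it is the merge base.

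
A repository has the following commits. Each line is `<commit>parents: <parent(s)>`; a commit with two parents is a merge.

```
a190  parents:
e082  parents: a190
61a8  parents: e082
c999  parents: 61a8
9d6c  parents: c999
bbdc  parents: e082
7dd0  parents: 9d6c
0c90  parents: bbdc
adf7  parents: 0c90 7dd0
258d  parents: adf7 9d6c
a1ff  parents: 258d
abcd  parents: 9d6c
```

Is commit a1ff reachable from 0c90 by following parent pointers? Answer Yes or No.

No

Ancestors of 0c90: {0c90, a190, bbdc, e082}.
a1ff is not in that set, so it is not an ancestor of 0c90.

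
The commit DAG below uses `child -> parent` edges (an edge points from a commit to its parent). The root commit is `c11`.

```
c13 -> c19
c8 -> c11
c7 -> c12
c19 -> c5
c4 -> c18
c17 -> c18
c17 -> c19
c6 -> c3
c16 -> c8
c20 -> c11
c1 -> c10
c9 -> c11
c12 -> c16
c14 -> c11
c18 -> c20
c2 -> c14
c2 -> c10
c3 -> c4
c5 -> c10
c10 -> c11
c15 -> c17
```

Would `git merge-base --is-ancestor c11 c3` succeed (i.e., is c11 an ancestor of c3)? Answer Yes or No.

Ancestors of c3 (commits reachable by following parents): {c11, c18, c20, c3, c4}.
c11 is in that set, so it is an ancestor of c3.

Yes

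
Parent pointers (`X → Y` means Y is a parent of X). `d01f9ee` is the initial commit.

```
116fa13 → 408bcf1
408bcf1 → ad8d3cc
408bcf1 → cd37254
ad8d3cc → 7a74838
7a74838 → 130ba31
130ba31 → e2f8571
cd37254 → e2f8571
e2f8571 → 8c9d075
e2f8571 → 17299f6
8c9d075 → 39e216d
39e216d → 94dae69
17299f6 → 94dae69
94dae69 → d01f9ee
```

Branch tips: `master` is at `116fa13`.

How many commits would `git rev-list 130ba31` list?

7

Walking parent pointers from 130ba31: reachable set = {130ba31, 17299f6, 39e216d, 8c9d075, 94dae69, d01f9ee, e2f8571}.
That is 7 commits.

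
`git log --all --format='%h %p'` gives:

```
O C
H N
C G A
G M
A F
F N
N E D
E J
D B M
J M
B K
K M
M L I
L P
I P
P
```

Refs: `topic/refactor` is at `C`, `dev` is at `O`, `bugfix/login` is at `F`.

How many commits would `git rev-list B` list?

Walking parent pointers from B: reachable set = {B, I, K, L, M, P}.
That is 6 commits.

6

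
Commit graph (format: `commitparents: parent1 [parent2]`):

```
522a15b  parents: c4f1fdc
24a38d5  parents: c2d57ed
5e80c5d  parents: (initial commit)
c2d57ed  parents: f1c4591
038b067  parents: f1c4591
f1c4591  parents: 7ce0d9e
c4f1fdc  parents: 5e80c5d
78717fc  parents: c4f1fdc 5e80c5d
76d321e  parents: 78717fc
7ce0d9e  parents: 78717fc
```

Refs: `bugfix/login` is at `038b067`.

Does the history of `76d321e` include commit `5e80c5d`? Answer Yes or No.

Yes

Ancestors of 76d321e (commits reachable by following parents): {5e80c5d, 76d321e, 78717fc, c4f1fdc}.
5e80c5d is in that set, so it is an ancestor of 76d321e.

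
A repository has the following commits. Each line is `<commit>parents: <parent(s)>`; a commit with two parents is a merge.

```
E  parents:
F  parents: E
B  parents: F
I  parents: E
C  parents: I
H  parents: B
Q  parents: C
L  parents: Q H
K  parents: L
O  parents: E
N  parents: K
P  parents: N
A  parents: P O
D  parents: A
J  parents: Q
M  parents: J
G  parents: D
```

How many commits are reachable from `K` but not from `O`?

8

Reachable from K: {B, C, E, F, H, I, K, L, Q}.
Reachable from O: {E, O}.
In K's history but not O's: {B, C, F, H, I, K, L, Q} — 8 commits.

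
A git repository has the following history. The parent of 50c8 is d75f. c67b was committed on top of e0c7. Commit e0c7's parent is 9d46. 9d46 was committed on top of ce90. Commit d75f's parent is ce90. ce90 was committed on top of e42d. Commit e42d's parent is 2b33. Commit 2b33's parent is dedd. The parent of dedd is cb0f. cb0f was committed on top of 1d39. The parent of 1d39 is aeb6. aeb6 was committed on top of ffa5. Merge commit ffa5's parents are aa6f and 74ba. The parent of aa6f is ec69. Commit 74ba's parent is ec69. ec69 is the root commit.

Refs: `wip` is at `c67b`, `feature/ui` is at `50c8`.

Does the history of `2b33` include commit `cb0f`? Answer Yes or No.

Ancestors of 2b33 (commits reachable by following parents): {1d39, 2b33, 74ba, aa6f, aeb6, cb0f, dedd, ec69, ffa5}.
cb0f is in that set, so it is an ancestor of 2b33.

Yes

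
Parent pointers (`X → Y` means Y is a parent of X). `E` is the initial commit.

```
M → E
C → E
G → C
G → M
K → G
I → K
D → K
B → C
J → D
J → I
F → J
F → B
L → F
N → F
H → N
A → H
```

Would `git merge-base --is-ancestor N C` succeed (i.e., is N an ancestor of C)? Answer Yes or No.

No

Ancestors of C: {C, E}.
N is not in that set, so it is not an ancestor of C.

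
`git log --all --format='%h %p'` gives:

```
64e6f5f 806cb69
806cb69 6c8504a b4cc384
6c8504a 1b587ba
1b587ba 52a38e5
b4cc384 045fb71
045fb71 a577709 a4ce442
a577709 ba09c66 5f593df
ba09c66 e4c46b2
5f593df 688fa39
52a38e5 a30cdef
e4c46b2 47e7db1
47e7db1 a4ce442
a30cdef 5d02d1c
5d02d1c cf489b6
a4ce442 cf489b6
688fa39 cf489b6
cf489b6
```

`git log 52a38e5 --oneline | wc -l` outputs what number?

Walking parent pointers from 52a38e5: reachable set = {52a38e5, 5d02d1c, a30cdef, cf489b6}.
That is 4 commits.

4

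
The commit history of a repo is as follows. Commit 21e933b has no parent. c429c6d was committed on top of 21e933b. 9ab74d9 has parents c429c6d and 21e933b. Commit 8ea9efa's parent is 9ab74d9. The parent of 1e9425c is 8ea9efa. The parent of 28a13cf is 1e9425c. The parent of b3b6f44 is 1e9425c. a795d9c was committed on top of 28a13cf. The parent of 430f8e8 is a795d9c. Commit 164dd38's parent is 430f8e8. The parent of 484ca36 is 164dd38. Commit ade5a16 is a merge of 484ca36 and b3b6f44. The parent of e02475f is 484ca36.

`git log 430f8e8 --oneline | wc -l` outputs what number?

8

Walking parent pointers from 430f8e8: reachable set = {1e9425c, 21e933b, 28a13cf, 430f8e8, 8ea9efa, 9ab74d9, a795d9c, c429c6d}.
That is 8 commits.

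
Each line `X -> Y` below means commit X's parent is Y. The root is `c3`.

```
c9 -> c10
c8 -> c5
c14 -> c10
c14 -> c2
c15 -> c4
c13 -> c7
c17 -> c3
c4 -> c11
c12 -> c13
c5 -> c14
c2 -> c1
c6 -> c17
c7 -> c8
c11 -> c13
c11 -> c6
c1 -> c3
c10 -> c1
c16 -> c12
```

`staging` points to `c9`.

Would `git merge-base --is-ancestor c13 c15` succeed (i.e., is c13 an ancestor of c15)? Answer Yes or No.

Ancestors of c15 (commits reachable by following parents): {c1, c10, c11, c13, c14, c15, c17, c2, c3, c4, c5, c6, c7, c8}.
c13 is in that set, so it is an ancestor of c15.

Yes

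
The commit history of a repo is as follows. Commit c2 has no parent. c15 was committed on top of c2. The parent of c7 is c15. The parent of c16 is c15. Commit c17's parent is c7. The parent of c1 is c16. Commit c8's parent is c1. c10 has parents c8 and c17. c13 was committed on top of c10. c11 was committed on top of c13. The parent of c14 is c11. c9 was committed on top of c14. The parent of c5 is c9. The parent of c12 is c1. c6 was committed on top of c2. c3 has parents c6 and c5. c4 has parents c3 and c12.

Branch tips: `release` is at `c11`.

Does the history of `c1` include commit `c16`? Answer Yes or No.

Yes

Ancestors of c1 (commits reachable by following parents): {c1, c15, c16, c2}.
c16 is in that set, so it is an ancestor of c1.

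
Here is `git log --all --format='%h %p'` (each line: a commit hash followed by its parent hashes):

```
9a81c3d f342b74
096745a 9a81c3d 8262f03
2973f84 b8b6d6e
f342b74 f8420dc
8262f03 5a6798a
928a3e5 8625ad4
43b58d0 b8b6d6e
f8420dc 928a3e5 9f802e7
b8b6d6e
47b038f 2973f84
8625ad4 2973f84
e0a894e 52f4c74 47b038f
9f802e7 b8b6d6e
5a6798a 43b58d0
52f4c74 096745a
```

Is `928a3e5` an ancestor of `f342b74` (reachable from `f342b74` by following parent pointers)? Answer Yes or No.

Ancestors of f342b74 (commits reachable by following parents): {2973f84, 8625ad4, 928a3e5, 9f802e7, b8b6d6e, f342b74, f8420dc}.
928a3e5 is in that set, so it is an ancestor of f342b74.

Yes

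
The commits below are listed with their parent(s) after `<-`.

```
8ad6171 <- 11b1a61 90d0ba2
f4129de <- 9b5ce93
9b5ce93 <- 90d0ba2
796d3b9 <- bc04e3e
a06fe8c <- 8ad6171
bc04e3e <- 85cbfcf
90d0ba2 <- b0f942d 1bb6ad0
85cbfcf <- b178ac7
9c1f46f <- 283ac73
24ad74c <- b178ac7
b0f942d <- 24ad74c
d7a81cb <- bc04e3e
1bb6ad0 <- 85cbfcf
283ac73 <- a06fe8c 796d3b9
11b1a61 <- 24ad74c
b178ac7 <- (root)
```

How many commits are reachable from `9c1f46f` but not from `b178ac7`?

Reachable from 9c1f46f: {11b1a61, 1bb6ad0, 24ad74c, 283ac73, 796d3b9, 85cbfcf, 8ad6171, 90d0ba2, 9c1f46f, a06fe8c, b0f942d, b178ac7, bc04e3e}.
Reachable from b178ac7: {b178ac7}.
In 9c1f46f's history but not b178ac7's: {11b1a61, 1bb6ad0, 24ad74c, 283ac73, 796d3b9, 85cbfcf, 8ad6171, 90d0ba2, 9c1f46f, a06fe8c, b0f942d, bc04e3e} — 12 commits.

12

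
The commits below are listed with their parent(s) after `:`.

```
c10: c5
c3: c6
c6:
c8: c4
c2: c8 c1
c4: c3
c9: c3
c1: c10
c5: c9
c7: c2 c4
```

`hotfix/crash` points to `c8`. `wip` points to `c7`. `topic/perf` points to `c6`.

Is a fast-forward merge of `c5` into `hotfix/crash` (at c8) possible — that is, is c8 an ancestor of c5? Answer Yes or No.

No

A fast-forward from c8 to c5 is possible iff c8 is an ancestor of c5.
Ancestors of c5: {c3, c5, c6, c9}.
c8 is not among them, so fast-forward is not possible.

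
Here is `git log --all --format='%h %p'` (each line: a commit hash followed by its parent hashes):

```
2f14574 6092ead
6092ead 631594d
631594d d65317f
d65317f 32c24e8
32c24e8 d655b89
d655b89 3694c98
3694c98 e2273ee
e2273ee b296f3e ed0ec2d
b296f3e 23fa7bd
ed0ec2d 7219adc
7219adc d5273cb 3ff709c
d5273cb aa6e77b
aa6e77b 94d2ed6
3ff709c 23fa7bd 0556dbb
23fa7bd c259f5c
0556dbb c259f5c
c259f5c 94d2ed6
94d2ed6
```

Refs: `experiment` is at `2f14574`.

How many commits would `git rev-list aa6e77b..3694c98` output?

Reachable from 3694c98: {0556dbb, 23fa7bd, 3694c98, 3ff709c, 7219adc, 94d2ed6, aa6e77b, b296f3e, c259f5c, d5273cb, e2273ee, ed0ec2d}.
Reachable from aa6e77b: {94d2ed6, aa6e77b}.
In 3694c98's history but not aa6e77b's: {0556dbb, 23fa7bd, 3694c98, 3ff709c, 7219adc, b296f3e, c259f5c, d5273cb, e2273ee, ed0ec2d} — 10 commits.

10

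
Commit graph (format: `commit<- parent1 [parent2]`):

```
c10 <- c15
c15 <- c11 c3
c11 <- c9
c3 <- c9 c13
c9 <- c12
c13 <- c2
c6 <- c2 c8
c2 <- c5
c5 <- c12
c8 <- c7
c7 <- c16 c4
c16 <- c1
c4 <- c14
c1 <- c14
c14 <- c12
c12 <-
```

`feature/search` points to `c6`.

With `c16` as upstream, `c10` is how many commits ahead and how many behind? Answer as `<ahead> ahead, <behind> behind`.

Reachable from c10: {c10, c11, c12, c13, c15, c2, c3, c5, c9}.
Reachable from c16: {c1, c12, c14, c16}.
Only in c10's history (ahead): {c10, c11, c13, c15, c2, c3, c5, c9} — 8.
Only in c16's history (behind): {c1, c14, c16} — 3.

8 ahead, 3 behind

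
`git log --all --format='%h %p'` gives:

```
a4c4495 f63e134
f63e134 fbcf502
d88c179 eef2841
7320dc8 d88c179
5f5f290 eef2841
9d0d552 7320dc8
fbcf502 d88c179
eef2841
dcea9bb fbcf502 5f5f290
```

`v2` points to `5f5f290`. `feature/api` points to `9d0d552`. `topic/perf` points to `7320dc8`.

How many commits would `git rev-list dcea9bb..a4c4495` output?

Reachable from a4c4495: {a4c4495, d88c179, eef2841, f63e134, fbcf502}.
Reachable from dcea9bb: {5f5f290, d88c179, dcea9bb, eef2841, fbcf502}.
In a4c4495's history but not dcea9bb's: {a4c4495, f63e134} — 2 commits.

2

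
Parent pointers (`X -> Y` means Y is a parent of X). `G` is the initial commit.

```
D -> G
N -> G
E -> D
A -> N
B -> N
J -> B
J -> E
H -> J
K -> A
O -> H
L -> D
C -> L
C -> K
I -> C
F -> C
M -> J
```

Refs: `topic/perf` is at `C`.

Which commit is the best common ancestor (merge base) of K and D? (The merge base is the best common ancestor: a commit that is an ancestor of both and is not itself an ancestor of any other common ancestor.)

Ancestors of K: {A, G, K, N}.
Ancestors of D: {D, G}.
Common ancestors: {G}.
The only common ancestor is G, so it is the merge base.

G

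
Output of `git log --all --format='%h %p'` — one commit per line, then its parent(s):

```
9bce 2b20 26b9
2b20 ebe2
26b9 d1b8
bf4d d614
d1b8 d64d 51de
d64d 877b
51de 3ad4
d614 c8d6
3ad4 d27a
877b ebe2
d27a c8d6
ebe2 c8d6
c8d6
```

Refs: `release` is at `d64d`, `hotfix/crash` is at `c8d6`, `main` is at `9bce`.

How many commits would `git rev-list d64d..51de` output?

3

Reachable from 51de: {3ad4, 51de, c8d6, d27a}.
Reachable from d64d: {877b, c8d6, d64d, ebe2}.
In 51de's history but not d64d's: {3ad4, 51de, d27a} — 3 commits.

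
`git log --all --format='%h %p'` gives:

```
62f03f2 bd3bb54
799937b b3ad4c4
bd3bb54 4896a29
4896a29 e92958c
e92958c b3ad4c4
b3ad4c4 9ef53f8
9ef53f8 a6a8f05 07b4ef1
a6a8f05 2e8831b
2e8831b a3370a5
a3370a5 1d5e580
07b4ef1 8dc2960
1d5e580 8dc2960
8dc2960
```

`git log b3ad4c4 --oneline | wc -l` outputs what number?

Walking parent pointers from b3ad4c4: reachable set = {07b4ef1, 1d5e580, 2e8831b, 8dc2960, 9ef53f8, a3370a5, a6a8f05, b3ad4c4}.
That is 8 commits.

8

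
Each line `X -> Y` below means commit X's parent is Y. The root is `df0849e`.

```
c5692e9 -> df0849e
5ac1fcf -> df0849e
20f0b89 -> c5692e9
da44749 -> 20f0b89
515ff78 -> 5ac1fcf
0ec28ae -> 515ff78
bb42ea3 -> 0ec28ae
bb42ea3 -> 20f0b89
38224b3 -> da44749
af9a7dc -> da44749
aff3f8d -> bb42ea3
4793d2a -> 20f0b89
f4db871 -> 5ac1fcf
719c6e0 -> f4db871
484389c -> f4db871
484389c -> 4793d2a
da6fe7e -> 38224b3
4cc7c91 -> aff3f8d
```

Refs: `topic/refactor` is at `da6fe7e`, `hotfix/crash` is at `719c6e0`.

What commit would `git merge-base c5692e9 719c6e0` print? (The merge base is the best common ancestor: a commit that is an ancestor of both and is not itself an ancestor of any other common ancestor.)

df0849e

Ancestors of c5692e9: {c5692e9, df0849e}.
Ancestors of 719c6e0: {5ac1fcf, 719c6e0, df0849e, f4db871}.
Common ancestors: {df0849e}.
The only common ancestor is df0849e, so it is the merge base.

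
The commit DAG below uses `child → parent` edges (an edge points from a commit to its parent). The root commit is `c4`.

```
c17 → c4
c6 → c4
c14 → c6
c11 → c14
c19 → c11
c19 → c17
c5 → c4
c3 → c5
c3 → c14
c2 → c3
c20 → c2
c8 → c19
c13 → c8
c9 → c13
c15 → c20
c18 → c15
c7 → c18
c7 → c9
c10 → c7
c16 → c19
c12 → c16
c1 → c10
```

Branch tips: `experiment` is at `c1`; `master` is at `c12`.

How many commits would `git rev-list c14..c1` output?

15

Reachable from c1: {c1, c10, c11, c13, c14, c15, c17, c18, c19, c2, c20, c3, c4, c5, c6, c7, c8, c9}.
Reachable from c14: {c14, c4, c6}.
In c1's history but not c14's: {c1, c10, c11, c13, c15, c17, c18, c19, c2, c20, c3, c5, c7, c8, c9} — 15 commits.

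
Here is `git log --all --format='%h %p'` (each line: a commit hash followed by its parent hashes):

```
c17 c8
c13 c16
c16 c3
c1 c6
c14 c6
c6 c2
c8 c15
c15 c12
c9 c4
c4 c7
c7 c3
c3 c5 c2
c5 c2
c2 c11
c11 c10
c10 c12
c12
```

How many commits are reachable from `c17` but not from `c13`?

Reachable from c17: {c12, c15, c17, c8}.
Reachable from c13: {c10, c11, c12, c13, c16, c2, c3, c5}.
In c17's history but not c13's: {c15, c17, c8} — 3 commits.

3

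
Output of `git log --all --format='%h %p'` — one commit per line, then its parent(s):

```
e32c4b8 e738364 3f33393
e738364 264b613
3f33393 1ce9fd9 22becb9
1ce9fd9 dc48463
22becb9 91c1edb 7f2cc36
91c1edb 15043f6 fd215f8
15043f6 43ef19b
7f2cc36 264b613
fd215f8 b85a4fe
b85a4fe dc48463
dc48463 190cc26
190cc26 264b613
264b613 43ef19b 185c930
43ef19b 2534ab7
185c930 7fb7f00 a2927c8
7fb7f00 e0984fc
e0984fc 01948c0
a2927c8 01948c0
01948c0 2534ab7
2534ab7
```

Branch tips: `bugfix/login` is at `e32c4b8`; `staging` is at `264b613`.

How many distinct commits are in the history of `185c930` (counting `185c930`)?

6

Walking parent pointers from 185c930: reachable set = {01948c0, 185c930, 2534ab7, 7fb7f00, a2927c8, e0984fc}.
That is 6 commits.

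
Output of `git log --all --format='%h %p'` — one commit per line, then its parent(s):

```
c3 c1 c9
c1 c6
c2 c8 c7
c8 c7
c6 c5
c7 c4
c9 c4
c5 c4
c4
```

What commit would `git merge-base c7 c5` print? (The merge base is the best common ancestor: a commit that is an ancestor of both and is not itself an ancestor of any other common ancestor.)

Ancestors of c7: {c4, c7}.
Ancestors of c5: {c4, c5}.
Common ancestors: {c4}.
The only common ancestor is c4, so it is the merge base.

c4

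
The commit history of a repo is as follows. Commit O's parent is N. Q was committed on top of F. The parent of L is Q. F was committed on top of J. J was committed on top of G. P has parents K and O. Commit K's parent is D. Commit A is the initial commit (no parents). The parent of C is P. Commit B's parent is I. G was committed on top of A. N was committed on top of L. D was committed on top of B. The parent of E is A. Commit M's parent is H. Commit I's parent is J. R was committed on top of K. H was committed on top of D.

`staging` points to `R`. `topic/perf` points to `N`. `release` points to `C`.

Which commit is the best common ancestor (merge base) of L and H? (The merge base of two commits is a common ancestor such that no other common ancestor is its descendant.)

Ancestors of L: {A, F, G, J, L, Q}.
Ancestors of H: {A, B, D, G, H, I, J}.
Common ancestors: {A, G, J}.
Among these, J is not an ancestor of any other common ancestor — it is the merge base.

J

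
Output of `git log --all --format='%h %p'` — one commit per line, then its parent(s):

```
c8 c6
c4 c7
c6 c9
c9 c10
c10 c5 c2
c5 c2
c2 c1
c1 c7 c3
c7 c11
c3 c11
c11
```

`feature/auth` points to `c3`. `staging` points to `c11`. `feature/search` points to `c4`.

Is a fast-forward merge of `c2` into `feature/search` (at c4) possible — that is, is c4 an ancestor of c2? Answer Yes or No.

No

A fast-forward from c4 to c2 is possible iff c4 is an ancestor of c2.
Ancestors of c2: {c1, c11, c2, c3, c7}.
c4 is not among them, so fast-forward is not possible.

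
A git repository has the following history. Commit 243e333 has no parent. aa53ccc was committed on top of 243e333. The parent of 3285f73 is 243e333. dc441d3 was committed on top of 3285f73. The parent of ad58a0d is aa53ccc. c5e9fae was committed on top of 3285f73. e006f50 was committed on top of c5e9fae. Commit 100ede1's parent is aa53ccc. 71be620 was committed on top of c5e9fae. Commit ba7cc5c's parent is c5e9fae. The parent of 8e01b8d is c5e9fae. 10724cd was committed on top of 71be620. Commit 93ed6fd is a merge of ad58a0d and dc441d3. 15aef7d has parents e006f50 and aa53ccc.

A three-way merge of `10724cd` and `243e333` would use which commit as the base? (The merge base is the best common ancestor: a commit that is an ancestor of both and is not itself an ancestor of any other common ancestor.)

243e333

Ancestors of 10724cd: {10724cd, 243e333, 3285f73, 71be620, c5e9fae}.
Ancestors of 243e333: {243e333}.
Common ancestors: {243e333}.
The only common ancestor is 243e333, so it is the merge base.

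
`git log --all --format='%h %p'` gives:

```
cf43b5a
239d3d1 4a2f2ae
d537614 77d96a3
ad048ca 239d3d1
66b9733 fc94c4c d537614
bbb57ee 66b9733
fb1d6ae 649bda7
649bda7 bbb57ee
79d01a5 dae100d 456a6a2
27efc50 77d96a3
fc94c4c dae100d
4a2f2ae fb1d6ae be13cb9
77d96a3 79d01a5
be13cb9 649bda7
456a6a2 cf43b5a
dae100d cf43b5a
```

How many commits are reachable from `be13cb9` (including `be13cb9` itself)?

11

Walking parent pointers from be13cb9: reachable set = {456a6a2, 649bda7, 66b9733, 77d96a3, 79d01a5, bbb57ee, be13cb9, cf43b5a, d537614, dae100d, fc94c4c}.
That is 11 commits.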